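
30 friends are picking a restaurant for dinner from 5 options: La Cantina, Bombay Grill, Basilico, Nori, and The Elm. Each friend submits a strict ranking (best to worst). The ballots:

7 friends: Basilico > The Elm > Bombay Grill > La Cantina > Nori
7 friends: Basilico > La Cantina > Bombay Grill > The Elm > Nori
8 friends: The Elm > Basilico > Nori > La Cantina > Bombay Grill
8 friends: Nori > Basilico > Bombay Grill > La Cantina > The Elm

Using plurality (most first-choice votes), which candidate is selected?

First-place votes: La Cantina 0, Bombay Grill 0, Basilico 14, Nori 8, The Elm 8.
Basilico has the most first-place votes.

Basilico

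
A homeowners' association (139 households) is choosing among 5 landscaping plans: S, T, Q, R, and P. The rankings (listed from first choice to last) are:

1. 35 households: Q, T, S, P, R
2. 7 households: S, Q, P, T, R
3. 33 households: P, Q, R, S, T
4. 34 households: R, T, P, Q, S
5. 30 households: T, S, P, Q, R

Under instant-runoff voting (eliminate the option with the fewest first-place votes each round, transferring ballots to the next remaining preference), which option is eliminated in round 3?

Round 1: S 7, T 30, Q 35, R 34, P 33. Eliminate S.
Round 2: T 30, Q 42, R 34, P 33. Eliminate T.
Round 3: Q 42, R 34, P 63. Eliminate R.

R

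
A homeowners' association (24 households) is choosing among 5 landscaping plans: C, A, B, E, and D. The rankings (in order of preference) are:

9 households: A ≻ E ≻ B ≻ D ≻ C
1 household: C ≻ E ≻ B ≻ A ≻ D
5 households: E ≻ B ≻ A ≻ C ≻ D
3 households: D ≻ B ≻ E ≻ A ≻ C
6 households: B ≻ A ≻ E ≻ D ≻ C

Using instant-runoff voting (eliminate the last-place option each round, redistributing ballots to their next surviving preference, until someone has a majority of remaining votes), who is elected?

Round 1: C 1, A 9, B 6, E 5, D 3. Eliminate C.
Round 2: A 9, B 6, E 6, D 3. Eliminate D.
Round 3: A 9, B 9, E 6. Eliminate E.
Round 4: A 9, B 15. B has a majority.

B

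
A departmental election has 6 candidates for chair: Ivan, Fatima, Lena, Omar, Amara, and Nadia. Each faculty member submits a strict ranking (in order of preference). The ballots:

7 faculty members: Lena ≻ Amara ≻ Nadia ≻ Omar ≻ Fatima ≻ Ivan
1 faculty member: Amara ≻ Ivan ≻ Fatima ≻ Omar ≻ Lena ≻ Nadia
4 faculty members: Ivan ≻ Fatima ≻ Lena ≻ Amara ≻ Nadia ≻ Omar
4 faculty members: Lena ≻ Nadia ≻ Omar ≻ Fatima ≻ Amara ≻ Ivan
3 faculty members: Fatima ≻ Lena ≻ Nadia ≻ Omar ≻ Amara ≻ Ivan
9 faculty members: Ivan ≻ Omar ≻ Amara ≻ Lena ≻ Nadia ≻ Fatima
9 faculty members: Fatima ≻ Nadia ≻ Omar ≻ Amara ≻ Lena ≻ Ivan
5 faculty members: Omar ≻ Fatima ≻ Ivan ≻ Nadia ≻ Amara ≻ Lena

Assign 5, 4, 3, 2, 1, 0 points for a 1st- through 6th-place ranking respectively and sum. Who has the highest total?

Ivan: 7·0 + 1·4 + 4·5 + 4·0 + 3·0 + 9·5 + 9·0 + 5·3 = 84
Fatima: 7·1 + 1·3 + 4·4 + 4·2 + 3·5 + 9·0 + 9·5 + 5·4 = 114
Lena: 7·5 + 1·1 + 4·3 + 4·5 + 3·4 + 9·2 + 9·1 + 5·0 = 107
Omar: 7·2 + 1·2 + 4·0 + 4·3 + 3·2 + 9·4 + 9·3 + 5·5 = 122
Amara: 7·4 + 1·5 + 4·2 + 4·1 + 3·1 + 9·3 + 9·2 + 5·1 = 98
Nadia: 7·3 + 1·0 + 4·1 + 4·4 + 3·3 + 9·1 + 9·4 + 5·2 = 105
Omar has the highest Borda score (122).

Omar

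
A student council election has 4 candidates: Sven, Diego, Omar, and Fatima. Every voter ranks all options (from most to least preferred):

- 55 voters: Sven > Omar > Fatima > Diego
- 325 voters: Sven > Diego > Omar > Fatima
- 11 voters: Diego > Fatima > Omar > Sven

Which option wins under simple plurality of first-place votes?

First-place votes: Sven 380, Diego 11, Omar 0, Fatima 0.
Sven has the most first-place votes.

Sven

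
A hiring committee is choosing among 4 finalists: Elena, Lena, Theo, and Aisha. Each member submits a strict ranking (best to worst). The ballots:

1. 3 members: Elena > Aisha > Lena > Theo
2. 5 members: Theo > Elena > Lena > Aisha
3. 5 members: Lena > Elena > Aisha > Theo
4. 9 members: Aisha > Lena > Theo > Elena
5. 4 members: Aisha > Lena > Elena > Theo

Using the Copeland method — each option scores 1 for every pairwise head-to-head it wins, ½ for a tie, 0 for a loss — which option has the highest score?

Elena: ties Aisha; loses to Lena and Theo → score 0.5.
Lena: beats Elena and Theo; loses to Aisha → score 2.
Theo: beats Elena; loses to Lena and Aisha → score 1.
Aisha: beats Lena and Theo; ties Elena → score 2.5.
Aisha has the best pairwise record.

Aisha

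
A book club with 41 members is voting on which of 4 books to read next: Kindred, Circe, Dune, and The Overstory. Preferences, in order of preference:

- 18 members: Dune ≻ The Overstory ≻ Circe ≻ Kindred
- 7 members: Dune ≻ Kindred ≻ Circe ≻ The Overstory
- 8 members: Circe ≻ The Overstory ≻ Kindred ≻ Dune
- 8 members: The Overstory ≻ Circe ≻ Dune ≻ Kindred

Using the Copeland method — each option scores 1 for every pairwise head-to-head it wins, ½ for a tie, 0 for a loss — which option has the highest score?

Kindred: loses to Circe, Dune, and The Overstory → score 0.
Circe: beats Kindred; loses to Dune and The Overstory → score 1.
Dune: beats Kindred, Circe, and The Overstory → score 3.
The Overstory: beats Kindred and Circe; loses to Dune → score 2.
Dune has the best pairwise record.

Dune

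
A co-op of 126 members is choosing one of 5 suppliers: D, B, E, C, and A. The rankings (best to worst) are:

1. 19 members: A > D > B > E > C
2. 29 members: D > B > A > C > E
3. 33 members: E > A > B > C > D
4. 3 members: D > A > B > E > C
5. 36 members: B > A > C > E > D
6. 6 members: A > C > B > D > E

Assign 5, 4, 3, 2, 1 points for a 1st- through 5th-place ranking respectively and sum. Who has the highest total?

D: 19·4 + 29·5 + 33·1 + 3·5 + 36·1 + 6·2 = 317
B: 19·3 + 29·4 + 33·3 + 3·3 + 36·5 + 6·3 = 479
E: 19·2 + 29·1 + 33·5 + 3·2 + 36·2 + 6·1 = 316
C: 19·1 + 29·2 + 33·2 + 3·1 + 36·3 + 6·4 = 278
A: 19·5 + 29·3 + 33·4 + 3·4 + 36·4 + 6·5 = 500
A has the highest Borda score (500).

A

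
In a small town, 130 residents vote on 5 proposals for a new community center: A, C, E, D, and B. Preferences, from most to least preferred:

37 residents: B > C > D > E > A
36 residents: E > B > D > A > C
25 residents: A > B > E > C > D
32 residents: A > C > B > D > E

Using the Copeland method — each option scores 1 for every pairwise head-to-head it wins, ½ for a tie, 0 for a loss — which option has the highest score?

B

A: beats C; loses to E, D, and B → score 1.
C: beats E and D; loses to A and B → score 2.
E: beats A; loses to C, D, and B → score 1.
D: beats A and E; loses to C and B → score 2.
B: beats A, C, E, and D → score 4.
B has the best pairwise record.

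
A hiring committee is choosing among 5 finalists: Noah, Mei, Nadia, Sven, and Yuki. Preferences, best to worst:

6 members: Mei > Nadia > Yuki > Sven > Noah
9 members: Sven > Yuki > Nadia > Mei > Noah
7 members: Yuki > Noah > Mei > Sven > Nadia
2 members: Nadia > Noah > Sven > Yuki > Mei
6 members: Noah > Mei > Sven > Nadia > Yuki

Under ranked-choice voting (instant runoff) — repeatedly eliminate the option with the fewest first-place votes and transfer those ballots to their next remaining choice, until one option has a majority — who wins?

Sven

Round 1: Noah 6, Mei 6, Nadia 2, Sven 9, Yuki 7. Eliminate Nadia.
Round 2: Noah 8, Mei 6, Sven 9, Yuki 7. Eliminate Mei.
Round 3: Noah 8, Sven 9, Yuki 13. Eliminate Noah.
Round 4: Sven 17, Yuki 13. Sven has a majority.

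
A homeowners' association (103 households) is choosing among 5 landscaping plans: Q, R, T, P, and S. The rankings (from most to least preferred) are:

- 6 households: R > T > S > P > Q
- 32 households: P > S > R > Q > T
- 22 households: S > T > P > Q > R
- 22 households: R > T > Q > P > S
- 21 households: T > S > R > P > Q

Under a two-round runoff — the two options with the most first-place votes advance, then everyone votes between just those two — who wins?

P

Round 1 first-place votes: Q 0, R 28, T 21, P 32, S 22.
P and R advance.
Runoff: P is preferred to R by 54 voters; R by 49.
P wins the runoff.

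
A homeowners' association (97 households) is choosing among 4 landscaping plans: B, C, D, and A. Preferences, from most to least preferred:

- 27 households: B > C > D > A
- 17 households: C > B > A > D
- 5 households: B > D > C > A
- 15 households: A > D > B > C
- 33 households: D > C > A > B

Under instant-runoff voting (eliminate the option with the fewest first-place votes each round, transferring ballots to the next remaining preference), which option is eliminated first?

Round 1: B 32, C 17, D 33, A 15. Eliminate A.

A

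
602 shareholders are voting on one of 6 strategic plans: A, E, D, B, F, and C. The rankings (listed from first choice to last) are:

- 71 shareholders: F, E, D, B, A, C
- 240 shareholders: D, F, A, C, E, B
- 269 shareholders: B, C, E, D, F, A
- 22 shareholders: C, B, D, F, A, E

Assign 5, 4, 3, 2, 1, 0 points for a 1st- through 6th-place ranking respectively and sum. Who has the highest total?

A: 71·1 + 240·3 + 269·0 + 22·1 = 813
E: 71·4 + 240·1 + 269·3 + 22·0 = 1331
D: 71·3 + 240·5 + 269·2 + 22·3 = 2017
B: 71·2 + 240·0 + 269·5 + 22·4 = 1575
F: 71·5 + 240·4 + 269·1 + 22·2 = 1628
C: 71·0 + 240·2 + 269·4 + 22·5 = 1666
D has the highest Borda score (2017).

D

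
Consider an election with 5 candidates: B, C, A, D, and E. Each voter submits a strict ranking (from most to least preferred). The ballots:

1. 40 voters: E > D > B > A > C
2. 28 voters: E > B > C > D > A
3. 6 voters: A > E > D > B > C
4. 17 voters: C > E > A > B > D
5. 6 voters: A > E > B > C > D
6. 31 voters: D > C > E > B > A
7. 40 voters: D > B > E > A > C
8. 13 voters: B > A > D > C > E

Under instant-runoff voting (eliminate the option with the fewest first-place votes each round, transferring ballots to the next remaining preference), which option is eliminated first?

Round 1: B 13, C 17, A 12, D 71, E 68. Eliminate A.

A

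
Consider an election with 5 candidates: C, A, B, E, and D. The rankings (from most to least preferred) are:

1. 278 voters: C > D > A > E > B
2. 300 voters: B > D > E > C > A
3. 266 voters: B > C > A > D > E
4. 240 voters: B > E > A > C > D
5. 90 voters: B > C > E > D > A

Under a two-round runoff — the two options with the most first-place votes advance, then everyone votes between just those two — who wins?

B

Round 1 first-place votes: C 278, A 0, B 896, E 0, D 0.
B and C advance.
Runoff: B is preferred to C by 896 voters; C by 278.
B wins the runoff.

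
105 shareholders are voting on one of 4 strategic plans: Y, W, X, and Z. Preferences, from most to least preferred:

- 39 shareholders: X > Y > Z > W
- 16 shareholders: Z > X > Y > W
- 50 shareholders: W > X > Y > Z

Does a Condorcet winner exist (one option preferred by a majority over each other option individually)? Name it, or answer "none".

X

X vs Y: 105–0 for X.
X vs W: 55–50 for X.
X vs Z: 89–16 for X.
X beats every other option head-to-head.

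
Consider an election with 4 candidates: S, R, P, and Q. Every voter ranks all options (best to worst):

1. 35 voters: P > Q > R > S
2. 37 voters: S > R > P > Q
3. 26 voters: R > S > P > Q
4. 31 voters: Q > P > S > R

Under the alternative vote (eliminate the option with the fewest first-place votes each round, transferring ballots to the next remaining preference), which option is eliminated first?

Round 1: S 37, R 26, P 35, Q 31. Eliminate R.

R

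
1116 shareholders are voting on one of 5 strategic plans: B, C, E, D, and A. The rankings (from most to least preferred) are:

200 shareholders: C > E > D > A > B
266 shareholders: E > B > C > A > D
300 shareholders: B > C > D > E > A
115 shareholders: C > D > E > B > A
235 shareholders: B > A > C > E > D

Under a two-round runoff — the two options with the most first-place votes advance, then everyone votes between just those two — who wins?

B

Round 1 first-place votes: B 535, C 315, E 266, D 0, A 0.
B and C advance.
Runoff: B is preferred to C by 801 voters; C by 315.
B wins the runoff.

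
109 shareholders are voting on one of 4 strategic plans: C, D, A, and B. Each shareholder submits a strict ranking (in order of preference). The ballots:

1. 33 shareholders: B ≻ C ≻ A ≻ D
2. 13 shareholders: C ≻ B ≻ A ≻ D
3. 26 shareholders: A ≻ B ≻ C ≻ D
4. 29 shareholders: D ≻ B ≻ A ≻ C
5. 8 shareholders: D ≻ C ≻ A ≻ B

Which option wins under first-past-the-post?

D

First-place votes: C 13, D 37, A 26, B 33.
D has the most first-place votes.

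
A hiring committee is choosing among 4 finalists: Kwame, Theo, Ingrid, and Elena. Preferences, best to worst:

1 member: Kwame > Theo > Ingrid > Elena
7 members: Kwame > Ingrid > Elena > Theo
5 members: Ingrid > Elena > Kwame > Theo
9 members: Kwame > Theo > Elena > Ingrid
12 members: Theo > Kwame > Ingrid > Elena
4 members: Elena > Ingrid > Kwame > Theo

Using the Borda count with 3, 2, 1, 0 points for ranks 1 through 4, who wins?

Kwame

Kwame: 1·3 + 7·3 + 5·1 + 9·3 + 12·2 + 4·1 = 84
Theo: 1·2 + 7·0 + 5·0 + 9·2 + 12·3 + 4·0 = 56
Ingrid: 1·1 + 7·2 + 5·3 + 9·0 + 12·1 + 4·2 = 50
Elena: 1·0 + 7·1 + 5·2 + 9·1 + 12·0 + 4·3 = 38
Kwame has the highest Borda score (84).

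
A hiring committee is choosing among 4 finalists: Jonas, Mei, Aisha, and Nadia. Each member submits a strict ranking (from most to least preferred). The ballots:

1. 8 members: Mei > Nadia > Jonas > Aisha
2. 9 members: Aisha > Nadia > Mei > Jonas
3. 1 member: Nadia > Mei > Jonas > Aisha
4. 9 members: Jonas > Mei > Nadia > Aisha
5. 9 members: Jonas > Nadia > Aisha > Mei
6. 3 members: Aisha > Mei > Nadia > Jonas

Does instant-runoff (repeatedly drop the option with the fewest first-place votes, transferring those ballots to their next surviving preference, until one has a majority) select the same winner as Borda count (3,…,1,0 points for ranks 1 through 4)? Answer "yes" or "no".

no

Instant-runoff — R1 Jonas 18, Mei 8, Aisha 12, Nadia 1 (Nadia out); R2 Jonas 18, Mei 9, Aisha 12 (Mei out); R3 Jonas 27, Aisha 12 (Jonas winner). Winner: Jonas.
Borda — scores: Jonas 63, Mei 59, Aisha 45, Nadia 67. Winner: Nadia.
The two methods disagree.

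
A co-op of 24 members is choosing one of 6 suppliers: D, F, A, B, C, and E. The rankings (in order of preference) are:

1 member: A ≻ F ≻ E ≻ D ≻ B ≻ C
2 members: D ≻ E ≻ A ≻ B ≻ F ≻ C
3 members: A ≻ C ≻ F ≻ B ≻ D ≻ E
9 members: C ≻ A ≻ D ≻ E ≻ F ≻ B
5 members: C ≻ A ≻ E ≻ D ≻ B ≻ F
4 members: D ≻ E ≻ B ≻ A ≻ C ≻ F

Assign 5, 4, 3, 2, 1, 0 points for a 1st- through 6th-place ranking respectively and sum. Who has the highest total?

D: 1·2 + 2·5 + 3·1 + 9·3 + 5·2 + 4·5 = 72
F: 1·4 + 2·1 + 3·3 + 9·1 + 5·0 + 4·0 = 24
A: 1·5 + 2·3 + 3·5 + 9·4 + 5·4 + 4·2 = 90
B: 1·1 + 2·2 + 3·2 + 9·0 + 5·1 + 4·3 = 28
C: 1·0 + 2·0 + 3·4 + 9·5 + 5·5 + 4·1 = 86
E: 1·3 + 2·4 + 3·0 + 9·2 + 5·3 + 4·4 = 60
A has the highest Borda score (90).

A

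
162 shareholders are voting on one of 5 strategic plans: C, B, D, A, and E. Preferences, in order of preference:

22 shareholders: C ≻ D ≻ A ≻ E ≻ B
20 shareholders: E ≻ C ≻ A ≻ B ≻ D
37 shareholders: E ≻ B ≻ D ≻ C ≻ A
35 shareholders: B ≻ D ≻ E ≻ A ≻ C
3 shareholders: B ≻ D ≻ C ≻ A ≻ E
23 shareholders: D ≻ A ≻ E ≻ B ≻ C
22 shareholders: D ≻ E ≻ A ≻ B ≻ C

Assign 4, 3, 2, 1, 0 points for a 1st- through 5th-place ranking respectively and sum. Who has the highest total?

D

C: 22·4 + 20·3 + 37·1 + 35·0 + 3·2 + 23·0 + 22·0 = 191
B: 22·0 + 20·1 + 37·3 + 35·4 + 3·4 + 23·1 + 22·1 = 328
D: 22·3 + 20·0 + 37·2 + 35·3 + 3·3 + 23·4 + 22·4 = 434
A: 22·2 + 20·2 + 37·0 + 35·1 + 3·1 + 23·3 + 22·2 = 235
E: 22·1 + 20·4 + 37·4 + 35·2 + 3·0 + 23·2 + 22·3 = 432
D has the highest Borda score (434).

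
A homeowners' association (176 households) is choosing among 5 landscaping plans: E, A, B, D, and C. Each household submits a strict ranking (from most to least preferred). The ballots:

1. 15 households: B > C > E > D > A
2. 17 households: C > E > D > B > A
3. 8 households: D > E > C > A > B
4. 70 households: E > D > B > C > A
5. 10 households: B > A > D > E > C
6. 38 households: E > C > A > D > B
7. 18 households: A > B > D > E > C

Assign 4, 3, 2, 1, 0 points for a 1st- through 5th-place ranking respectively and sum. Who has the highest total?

E

E: 15·2 + 17·3 + 8·3 + 70·4 + 10·1 + 38·4 + 18·1 = 565
A: 15·0 + 17·0 + 8·1 + 70·0 + 10·3 + 38·2 + 18·4 = 186
B: 15·4 + 17·1 + 8·0 + 70·2 + 10·4 + 38·0 + 18·3 = 311
D: 15·1 + 17·2 + 8·4 + 70·3 + 10·2 + 38·1 + 18·2 = 385
C: 15·3 + 17·4 + 8·2 + 70·1 + 10·0 + 38·3 + 18·0 = 313
E has the highest Borda score (565).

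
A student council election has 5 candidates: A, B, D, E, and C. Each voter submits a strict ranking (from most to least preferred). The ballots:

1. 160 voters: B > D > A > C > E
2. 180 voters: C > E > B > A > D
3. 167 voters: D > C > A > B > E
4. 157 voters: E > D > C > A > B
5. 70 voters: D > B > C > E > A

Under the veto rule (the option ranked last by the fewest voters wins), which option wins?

C

Last-place votes: A 70, B 157, D 180, E 327, C 0.
C is ranked last by the fewest voters, so C wins.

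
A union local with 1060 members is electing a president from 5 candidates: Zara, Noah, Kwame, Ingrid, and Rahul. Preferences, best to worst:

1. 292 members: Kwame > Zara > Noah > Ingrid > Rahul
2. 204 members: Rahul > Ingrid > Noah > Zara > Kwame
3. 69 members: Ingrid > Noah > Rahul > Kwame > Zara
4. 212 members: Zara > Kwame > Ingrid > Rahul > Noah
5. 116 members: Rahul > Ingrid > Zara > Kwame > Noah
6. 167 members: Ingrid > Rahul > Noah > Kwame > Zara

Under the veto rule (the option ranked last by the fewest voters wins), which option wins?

Ingrid

Last-place votes: Zara 236, Noah 328, Kwame 204, Ingrid 0, Rahul 292.
Ingrid is ranked last by the fewest voters, so Ingrid wins.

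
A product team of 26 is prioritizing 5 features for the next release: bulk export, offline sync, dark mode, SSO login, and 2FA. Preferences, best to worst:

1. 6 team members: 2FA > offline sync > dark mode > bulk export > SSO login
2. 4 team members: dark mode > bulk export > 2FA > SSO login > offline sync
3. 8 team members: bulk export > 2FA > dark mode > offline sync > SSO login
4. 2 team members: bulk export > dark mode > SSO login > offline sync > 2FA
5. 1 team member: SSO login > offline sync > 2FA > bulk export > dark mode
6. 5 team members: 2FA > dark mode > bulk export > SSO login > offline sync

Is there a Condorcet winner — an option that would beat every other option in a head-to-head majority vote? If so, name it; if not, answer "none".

none

Checking pairwise contests:
dark mode beats bulk export 15–11.
bulk export beats offline sync 19–7.
2FA beats dark mode 20–6.
bulk export beats SSO login 25–1.
bulk export beats 2FA 14–12.
Every option loses at least one head-to-head, so there is no Condorcet winner.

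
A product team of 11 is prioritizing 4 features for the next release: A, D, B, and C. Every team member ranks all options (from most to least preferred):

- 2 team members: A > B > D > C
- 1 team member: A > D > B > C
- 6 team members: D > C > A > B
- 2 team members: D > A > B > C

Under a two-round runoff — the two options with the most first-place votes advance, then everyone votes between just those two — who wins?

D

Round 1 first-place votes: A 3, D 8, B 0, C 0.
D and A advance.
Runoff: D is preferred to A by 8 voters; A by 3.
D wins the runoff.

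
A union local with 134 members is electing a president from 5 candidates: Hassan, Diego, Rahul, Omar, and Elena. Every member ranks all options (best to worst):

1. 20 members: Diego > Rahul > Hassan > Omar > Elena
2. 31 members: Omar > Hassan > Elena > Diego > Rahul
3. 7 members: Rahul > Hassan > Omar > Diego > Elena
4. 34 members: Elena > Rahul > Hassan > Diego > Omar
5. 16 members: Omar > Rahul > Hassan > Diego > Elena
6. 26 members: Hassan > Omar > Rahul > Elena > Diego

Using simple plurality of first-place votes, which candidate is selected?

First-place votes: Hassan 26, Diego 20, Rahul 7, Omar 47, Elena 34.
Omar has the most first-place votes.

Omar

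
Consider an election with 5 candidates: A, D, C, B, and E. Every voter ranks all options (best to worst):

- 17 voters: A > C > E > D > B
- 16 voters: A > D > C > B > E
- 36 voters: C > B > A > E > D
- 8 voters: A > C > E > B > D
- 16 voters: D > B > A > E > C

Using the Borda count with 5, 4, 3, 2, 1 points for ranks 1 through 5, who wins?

A

A: 17·5 + 16·5 + 36·3 + 8·5 + 16·3 = 361
D: 17·2 + 16·4 + 36·1 + 8·1 + 16·5 = 222
C: 17·4 + 16·3 + 36·5 + 8·4 + 16·1 = 344
B: 17·1 + 16·2 + 36·4 + 8·2 + 16·4 = 273
E: 17·3 + 16·1 + 36·2 + 8·3 + 16·2 = 195
A has the highest Borda score (361).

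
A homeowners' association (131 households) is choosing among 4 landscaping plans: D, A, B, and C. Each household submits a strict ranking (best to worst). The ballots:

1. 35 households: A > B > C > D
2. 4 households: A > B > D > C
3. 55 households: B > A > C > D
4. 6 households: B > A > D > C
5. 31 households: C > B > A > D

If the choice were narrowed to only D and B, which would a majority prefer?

B

Voters preferring D to B: 0; preferring B to D: 131.
B wins the head-to-head.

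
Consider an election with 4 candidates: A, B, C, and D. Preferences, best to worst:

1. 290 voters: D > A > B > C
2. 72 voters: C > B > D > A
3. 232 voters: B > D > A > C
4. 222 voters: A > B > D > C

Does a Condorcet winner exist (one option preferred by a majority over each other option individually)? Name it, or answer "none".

none

Checking pairwise contests:
D beats A 594–222.
A beats B 512–304.
A beats C 744–72.
B beats D 526–290.
Every option loses at least one head-to-head, so there is no Condorcet winner.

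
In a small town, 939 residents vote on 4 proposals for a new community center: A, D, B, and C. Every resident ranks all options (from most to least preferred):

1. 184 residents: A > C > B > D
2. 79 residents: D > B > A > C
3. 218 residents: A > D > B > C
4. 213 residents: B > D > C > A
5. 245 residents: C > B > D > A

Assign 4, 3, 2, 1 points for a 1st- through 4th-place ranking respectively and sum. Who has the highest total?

A: 184·4 + 79·2 + 218·4 + 213·1 + 245·1 = 2224
D: 184·1 + 79·4 + 218·3 + 213·3 + 245·2 = 2283
B: 184·2 + 79·3 + 218·2 + 213·4 + 245·3 = 2628
C: 184·3 + 79·1 + 218·1 + 213·2 + 245·4 = 2255
B has the highest Borda score (2628).

B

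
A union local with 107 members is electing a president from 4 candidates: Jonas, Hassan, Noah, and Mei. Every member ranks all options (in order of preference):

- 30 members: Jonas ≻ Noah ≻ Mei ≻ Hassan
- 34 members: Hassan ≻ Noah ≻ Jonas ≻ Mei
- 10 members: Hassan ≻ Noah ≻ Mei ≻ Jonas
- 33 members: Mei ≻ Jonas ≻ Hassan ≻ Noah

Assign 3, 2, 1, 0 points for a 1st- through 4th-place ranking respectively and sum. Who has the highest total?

Jonas

Jonas: 30·3 + 34·1 + 10·0 + 33·2 = 190
Hassan: 30·0 + 34·3 + 10·3 + 33·1 = 165
Noah: 30·2 + 34·2 + 10·2 + 33·0 = 148
Mei: 30·1 + 34·0 + 10·1 + 33·3 = 139
Jonas has the highest Borda score (190).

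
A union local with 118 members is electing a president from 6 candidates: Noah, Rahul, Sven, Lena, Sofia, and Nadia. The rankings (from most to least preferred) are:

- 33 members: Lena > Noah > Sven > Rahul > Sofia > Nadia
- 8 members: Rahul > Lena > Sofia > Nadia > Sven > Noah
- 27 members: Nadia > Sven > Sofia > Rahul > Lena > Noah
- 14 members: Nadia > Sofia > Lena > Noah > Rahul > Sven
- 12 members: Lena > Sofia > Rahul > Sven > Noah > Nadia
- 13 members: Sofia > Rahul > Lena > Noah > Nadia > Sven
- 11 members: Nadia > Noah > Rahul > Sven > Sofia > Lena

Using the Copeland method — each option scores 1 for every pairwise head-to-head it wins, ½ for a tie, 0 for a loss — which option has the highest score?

Sofia

Noah: beats Sven; loses to Rahul, Lena, Sofia, and Nadia → score 1.
Rahul: beats Noah and Nadia; ties Lena; loses to Sven and Sofia → score 2.5.
Sven: beats Rahul and Sofia; loses to Noah, Lena, and Nadia → score 2.
Lena: beats Noah, Sven, and Nadia; ties Rahul; loses to Sofia → score 3.5.
Sofia: beats Noah, Rahul, Lena, and Nadia; loses to Sven → score 4.
Nadia: beats Noah and Sven; loses to Rahul, Lena, and Sofia → score 2.
Sofia has the best pairwise record.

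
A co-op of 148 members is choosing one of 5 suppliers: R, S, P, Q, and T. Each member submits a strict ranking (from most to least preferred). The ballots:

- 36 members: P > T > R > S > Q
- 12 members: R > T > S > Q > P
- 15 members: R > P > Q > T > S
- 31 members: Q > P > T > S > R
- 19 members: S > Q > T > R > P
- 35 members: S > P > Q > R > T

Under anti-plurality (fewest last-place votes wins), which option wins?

Last-place votes: R 31, S 15, P 31, Q 36, T 35.
S is ranked last by the fewest voters, so S wins.

S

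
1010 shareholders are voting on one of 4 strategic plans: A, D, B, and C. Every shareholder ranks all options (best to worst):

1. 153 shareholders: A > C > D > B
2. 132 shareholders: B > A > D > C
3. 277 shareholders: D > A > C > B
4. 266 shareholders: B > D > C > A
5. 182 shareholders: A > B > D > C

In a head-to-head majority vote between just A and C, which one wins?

A

Voters preferring A to C: 744; preferring C to A: 266.
A wins the head-to-head.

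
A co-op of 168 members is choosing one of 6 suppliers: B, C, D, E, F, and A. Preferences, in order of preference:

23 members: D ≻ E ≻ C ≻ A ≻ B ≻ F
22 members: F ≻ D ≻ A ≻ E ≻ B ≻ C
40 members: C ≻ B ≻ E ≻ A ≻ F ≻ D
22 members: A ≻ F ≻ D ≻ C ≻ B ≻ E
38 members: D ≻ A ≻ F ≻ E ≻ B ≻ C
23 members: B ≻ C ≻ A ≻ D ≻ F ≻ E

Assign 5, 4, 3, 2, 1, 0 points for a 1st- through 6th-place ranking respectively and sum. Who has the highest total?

A

B: 23·1 + 22·1 + 40·4 + 22·1 + 38·1 + 23·5 = 380
C: 23·3 + 22·0 + 40·5 + 22·2 + 38·0 + 23·4 = 405
D: 23·5 + 22·4 + 40·0 + 22·3 + 38·5 + 23·2 = 505
E: 23·4 + 22·2 + 40·3 + 22·0 + 38·2 + 23·0 = 332
F: 23·0 + 22·5 + 40·1 + 22·4 + 38·3 + 23·1 = 375
A: 23·2 + 22·3 + 40·2 + 22·5 + 38·4 + 23·3 = 523
A has the highest Borda score (523).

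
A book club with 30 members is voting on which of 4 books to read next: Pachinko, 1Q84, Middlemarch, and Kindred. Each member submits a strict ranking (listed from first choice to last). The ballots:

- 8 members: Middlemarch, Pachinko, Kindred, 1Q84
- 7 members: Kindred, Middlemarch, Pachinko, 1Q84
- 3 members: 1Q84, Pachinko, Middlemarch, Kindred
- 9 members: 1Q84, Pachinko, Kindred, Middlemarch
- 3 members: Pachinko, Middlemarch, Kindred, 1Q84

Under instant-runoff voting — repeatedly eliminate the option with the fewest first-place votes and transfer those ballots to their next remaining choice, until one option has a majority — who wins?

Round 1: Pachinko 3, 1Q84 12, Middlemarch 8, Kindred 7. Eliminate Pachinko.
Round 2: 1Q84 12, Middlemarch 11, Kindred 7. Eliminate Kindred.
Round 3: 1Q84 12, Middlemarch 18. Middlemarch has a majority.

Middlemarch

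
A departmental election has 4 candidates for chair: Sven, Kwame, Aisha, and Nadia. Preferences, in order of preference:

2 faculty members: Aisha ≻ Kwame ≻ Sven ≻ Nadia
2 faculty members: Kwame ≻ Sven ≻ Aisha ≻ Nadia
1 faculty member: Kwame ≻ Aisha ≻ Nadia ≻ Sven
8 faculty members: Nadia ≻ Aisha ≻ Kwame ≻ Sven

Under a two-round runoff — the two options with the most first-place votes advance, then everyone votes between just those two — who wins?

Nadia

Round 1 first-place votes: Sven 0, Kwame 3, Aisha 2, Nadia 8.
Nadia and Kwame advance.
Runoff: Nadia is preferred to Kwame by 8 voters; Kwame by 5.
Nadia wins the runoff.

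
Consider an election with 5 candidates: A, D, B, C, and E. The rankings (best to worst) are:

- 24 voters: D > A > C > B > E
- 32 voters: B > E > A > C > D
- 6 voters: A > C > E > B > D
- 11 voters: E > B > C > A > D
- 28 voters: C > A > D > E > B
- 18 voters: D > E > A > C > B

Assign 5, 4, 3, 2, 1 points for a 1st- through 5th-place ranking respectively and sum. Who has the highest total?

A: 24·4 + 32·3 + 6·5 + 11·2 + 28·4 + 18·3 = 410
D: 24·5 + 32·1 + 6·1 + 11·1 + 28·3 + 18·5 = 343
B: 24·2 + 32·5 + 6·2 + 11·4 + 28·1 + 18·1 = 310
C: 24·3 + 32·2 + 6·4 + 11·3 + 28·5 + 18·2 = 369
E: 24·1 + 32·4 + 6·3 + 11·5 + 28·2 + 18·4 = 353
A has the highest Borda score (410).

A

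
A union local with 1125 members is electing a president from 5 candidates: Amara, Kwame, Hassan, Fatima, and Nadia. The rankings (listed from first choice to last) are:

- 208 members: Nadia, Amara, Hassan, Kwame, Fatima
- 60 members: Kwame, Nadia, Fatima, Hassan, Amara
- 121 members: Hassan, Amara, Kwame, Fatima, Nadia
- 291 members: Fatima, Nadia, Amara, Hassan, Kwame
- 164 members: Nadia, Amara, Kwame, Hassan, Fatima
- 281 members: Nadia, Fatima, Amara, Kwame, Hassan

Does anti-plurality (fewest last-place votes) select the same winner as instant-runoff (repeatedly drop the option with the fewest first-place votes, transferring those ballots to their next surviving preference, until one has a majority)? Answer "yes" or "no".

Anti-plurality — last-place votes: Amara 60, Kwame 291, Hassan 281, Fatima 372, Nadia 121. Winner: Amara.
Instant-runoff — R1 Amara 0, Kwame 60, Hassan 121, Fatima 291, Nadia 653 (Nadia winner). Winner: Nadia.
The two methods disagree.

no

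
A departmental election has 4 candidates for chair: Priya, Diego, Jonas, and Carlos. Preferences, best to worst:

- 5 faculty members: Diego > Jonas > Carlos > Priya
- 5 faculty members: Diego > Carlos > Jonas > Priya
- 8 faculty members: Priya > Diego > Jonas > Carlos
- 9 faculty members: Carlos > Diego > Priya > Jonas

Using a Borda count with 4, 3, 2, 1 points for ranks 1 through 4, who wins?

Priya: 5·1 + 5·1 + 8·4 + 9·2 = 60
Diego: 5·4 + 5·4 + 8·3 + 9·3 = 91
Jonas: 5·3 + 5·2 + 8·2 + 9·1 = 50
Carlos: 5·2 + 5·3 + 8·1 + 9·4 = 69
Diego has the highest Borda score (91).

Diego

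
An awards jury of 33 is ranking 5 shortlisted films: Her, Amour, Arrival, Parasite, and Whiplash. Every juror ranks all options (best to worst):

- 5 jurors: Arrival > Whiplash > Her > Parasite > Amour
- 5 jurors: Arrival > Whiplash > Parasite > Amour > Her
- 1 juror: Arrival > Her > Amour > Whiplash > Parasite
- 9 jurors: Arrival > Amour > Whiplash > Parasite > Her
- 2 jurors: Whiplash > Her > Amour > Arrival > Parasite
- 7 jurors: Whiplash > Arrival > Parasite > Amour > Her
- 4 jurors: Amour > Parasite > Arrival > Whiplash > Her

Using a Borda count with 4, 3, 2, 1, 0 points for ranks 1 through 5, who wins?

Arrival

Her: 5·2 + 5·0 + 1·3 + 9·0 + 2·3 + 7·0 + 4·0 = 19
Amour: 5·0 + 5·1 + 1·2 + 9·3 + 2·2 + 7·1 + 4·4 = 61
Arrival: 5·4 + 5·4 + 1·4 + 9·4 + 2·1 + 7·3 + 4·2 = 111
Parasite: 5·1 + 5·2 + 1·0 + 9·1 + 2·0 + 7·2 + 4·3 = 50
Whiplash: 5·3 + 5·3 + 1·1 + 9·2 + 2·4 + 7·4 + 4·1 = 89
Arrival has the highest Borda score (111).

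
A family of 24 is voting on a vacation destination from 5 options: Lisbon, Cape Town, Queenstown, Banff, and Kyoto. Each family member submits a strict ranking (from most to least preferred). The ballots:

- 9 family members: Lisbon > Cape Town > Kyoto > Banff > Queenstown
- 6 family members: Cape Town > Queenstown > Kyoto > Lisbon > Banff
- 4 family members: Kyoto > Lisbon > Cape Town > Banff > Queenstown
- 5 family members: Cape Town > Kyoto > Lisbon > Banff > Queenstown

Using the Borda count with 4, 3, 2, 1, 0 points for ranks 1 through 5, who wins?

Lisbon: 9·4 + 6·1 + 4·3 + 5·2 = 64
Cape Town: 9·3 + 6·4 + 4·2 + 5·4 = 79
Queenstown: 9·0 + 6·3 + 4·0 + 5·0 = 18
Banff: 9·1 + 6·0 + 4·1 + 5·1 = 18
Kyoto: 9·2 + 6·2 + 4·4 + 5·3 = 61
Cape Town has the highest Borda score (79).

Cape Town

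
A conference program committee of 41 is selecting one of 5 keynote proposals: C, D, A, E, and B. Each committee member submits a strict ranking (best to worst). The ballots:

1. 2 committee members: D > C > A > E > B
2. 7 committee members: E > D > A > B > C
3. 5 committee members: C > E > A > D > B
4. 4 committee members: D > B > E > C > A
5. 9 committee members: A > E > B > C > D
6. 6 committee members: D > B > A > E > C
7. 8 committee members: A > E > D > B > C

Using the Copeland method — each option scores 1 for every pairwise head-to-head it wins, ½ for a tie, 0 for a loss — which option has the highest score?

A

C: loses to D, A, E, and B → score 0.
D: beats C and B; loses to A and E → score 2.
A: beats C, D, E, and B → score 4.
E: beats C, D, and B; loses to A → score 3.
B: beats C; loses to D, A, and E → score 1.
A has the best pairwise record.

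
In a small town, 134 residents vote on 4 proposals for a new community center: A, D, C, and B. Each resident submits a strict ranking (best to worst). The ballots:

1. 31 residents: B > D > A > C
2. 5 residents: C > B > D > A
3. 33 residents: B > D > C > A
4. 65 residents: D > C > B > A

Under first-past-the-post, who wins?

First-place votes: A 0, D 65, C 5, B 64.
D has the most first-place votes.

D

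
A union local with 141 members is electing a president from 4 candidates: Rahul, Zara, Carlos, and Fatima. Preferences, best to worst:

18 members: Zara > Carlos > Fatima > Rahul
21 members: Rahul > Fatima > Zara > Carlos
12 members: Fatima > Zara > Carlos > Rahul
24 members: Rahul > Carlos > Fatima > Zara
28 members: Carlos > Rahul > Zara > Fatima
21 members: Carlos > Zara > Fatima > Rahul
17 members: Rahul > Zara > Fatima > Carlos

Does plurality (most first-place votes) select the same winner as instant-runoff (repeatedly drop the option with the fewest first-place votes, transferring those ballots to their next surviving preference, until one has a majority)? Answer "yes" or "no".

no

Plurality — first-place votes: Rahul 62, Zara 18, Carlos 49, Fatima 12. Winner: Rahul.
Instant-runoff — R1 Rahul 62, Zara 18, Carlos 49, Fatima 12 (Fatima out); R2 Rahul 62, Zara 30, Carlos 49 (Zara out); R3 Rahul 62, Carlos 79 (Carlos winner). Winner: Carlos.
The two methods disagree.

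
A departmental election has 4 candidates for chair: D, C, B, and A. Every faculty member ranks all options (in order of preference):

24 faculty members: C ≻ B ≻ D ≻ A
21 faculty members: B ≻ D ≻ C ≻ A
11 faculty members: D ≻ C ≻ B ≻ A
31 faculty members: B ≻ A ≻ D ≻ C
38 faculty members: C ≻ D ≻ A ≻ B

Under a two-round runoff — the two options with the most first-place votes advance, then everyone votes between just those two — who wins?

Round 1 first-place votes: D 11, C 62, B 52, A 0.
C and B advance.
Runoff: C is preferred to B by 73 voters; B by 52.
C wins the runoff.

C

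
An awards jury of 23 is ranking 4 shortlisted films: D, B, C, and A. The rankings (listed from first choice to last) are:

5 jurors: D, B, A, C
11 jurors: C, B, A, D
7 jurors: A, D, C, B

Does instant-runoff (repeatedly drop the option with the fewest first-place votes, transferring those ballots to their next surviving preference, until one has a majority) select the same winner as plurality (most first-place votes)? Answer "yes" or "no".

Instant-runoff — R1 D 5, B 0, C 11, A 7 (B out); R2 D 5, C 11, A 7 (D out); R3 C 11, A 12 (A winner). Winner: A.
Plurality — first-place votes: D 5, B 0, C 11, A 7. Winner: C.
The two methods disagree.

no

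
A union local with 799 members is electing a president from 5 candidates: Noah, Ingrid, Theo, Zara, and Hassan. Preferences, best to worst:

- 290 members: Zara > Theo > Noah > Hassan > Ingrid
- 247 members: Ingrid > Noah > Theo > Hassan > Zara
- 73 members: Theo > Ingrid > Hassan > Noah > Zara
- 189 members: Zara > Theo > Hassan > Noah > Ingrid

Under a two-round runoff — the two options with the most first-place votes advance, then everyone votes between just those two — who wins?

Round 1 first-place votes: Noah 0, Ingrid 247, Theo 73, Zara 479, Hassan 0.
Zara and Ingrid advance.
Runoff: Zara is preferred to Ingrid by 479 voters; Ingrid by 320.
Zara wins the runoff.

Zara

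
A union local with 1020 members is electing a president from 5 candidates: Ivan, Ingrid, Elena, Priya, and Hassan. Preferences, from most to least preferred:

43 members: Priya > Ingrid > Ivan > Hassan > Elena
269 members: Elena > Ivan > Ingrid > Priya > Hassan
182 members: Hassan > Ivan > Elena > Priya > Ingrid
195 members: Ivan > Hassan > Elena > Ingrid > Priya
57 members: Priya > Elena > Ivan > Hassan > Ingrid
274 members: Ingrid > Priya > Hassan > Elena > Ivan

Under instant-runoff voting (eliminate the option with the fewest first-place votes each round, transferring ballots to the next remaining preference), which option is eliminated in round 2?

Hassan

Round 1: Ivan 195, Ingrid 274, Elena 269, Priya 100, Hassan 182. Eliminate Priya.
Round 2: Ivan 195, Ingrid 317, Elena 326, Hassan 182. Eliminate Hassan.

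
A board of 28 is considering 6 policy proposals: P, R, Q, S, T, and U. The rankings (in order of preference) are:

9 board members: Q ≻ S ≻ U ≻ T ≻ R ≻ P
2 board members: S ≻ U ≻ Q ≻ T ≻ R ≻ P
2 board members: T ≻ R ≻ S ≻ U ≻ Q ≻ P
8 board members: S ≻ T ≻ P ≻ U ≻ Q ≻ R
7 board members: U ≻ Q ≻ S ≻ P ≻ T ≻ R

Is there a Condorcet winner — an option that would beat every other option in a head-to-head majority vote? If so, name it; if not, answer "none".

none

Checking pairwise contests:
Q beats P 20–8.
P beats R 15–13.
U beats Q 19–9.
Q beats S 16–12.
Q beats T 18–10.
S beats U 21–7.
Every option loses at least one head-to-head, so there is no Condorcet winner.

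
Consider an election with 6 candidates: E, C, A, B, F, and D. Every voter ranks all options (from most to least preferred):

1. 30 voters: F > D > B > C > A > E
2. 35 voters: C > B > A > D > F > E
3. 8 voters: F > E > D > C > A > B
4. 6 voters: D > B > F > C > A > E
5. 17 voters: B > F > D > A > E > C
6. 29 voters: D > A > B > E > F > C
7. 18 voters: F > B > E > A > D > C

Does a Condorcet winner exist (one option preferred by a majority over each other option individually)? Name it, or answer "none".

Checking pairwise contests:
A beats E 117–26.
E beats C 72–71.
C beats A 79–64.
D beats B 73–70.
B beats F 87–56.
F beats D 73–70.
Every option loses at least one head-to-head, so there is no Condorcet winner.

none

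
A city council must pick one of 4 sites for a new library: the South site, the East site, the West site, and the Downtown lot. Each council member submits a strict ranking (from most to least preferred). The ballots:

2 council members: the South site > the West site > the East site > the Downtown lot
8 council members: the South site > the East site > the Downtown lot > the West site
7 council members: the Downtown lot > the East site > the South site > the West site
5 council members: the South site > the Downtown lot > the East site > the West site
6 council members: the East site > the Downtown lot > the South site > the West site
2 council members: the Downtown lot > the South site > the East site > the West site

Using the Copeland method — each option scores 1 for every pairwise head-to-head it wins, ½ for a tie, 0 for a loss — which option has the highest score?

the South site: beats the East site and the West site; ties the Downtown lot → score 2.5.
the East site: beats the West site and the Downtown lot; loses to the South site → score 2.
the West site: loses to the South site, the East site, and the Downtown lot → score 0.
the Downtown lot: beats the West site; ties the South site; loses to the East site → score 1.5.
the South site has the best pairwise record.

the South site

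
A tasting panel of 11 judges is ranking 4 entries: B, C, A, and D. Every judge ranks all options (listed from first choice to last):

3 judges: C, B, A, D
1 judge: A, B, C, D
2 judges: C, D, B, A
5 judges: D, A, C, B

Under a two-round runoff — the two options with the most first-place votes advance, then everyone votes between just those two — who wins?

C

Round 1 first-place votes: B 0, C 5, A 1, D 5.
C and D advance.
Runoff: C is preferred to D by 6 voters; D by 5.
C wins the runoff.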